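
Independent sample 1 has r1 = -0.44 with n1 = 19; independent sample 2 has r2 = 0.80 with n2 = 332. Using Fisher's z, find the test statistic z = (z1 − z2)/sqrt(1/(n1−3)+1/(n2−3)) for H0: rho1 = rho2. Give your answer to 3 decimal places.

z1 = atanh(-0.44) = -0.472231,  z2 = atanh(0.80) = 1.098612
SE = √(1/(n1−3) + 1/(n2−3)) = √(1/16 + 1/329) = √(0.0625000 + 0.0030395) = √0.0655395 = 0.256007
z = (z1 − z2)/SE = (-0.472231 − 1.098612) / 0.256007 = -1.570843 / 0.256007 = -6.136

-6.136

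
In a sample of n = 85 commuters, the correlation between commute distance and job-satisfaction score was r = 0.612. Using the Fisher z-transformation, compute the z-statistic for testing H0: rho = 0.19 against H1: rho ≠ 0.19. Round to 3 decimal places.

4.707

Fisher z: atanh(0.612) = 0.712113, atanh(0.19) = 0.192337
z = (z_r − z_0)·√(n−3) = (0.712113 − 0.192337)·√82 = 0.519776 · 9.055385 = 4.707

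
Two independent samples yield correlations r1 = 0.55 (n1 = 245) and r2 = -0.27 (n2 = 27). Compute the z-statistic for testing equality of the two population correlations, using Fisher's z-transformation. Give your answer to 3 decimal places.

z1 = atanh(0.55) = 0.618381,  z2 = atanh(-0.27) = -0.276864
SE = √(1/(n1−3) + 1/(n2−3)) = √(1/242 + 1/24) = √(0.0041322 + 0.0416667) = √0.0457989 = 0.214007
z = (z1 − z2)/SE = (0.618381 − (-0.276864)) / 0.214007 = 0.895245 / 0.214007 = 4.183

4.183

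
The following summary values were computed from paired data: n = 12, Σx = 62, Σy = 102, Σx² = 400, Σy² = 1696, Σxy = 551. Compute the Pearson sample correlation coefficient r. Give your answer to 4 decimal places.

Numerator: nΣxy − (Σx)(Σy) = 12·551 − (62)(102) = 288
Denominator: √[(nΣx²−(Σx)²)(nΣy²−(Σy)²)]
  nΣx²−(Σx)² = 12·400 − 3844 = 956;  nΣy²−(Σy)² = 12·1696 − 10404 = 9948
  √(956·9948) = √9510288 = 3083.8755
r = 288 / 3083.8755 = 0.0934

0.0934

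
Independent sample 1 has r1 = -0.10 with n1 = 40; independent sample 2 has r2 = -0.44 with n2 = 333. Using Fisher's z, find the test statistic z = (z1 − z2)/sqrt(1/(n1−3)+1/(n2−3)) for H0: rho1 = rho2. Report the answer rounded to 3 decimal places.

z1 = atanh(-0.10) = -0.100335,  z2 = atanh(-0.44) = -0.472231
SE = √(1/(n1−3) + 1/(n2−3)) = √(1/37 + 1/330) = √(0.0270270 + 0.0030303) = √0.0300573 = 0.173370
z = (z1 − z2)/SE = (-0.100335 − (-0.472231)) / 0.173370 = 0.371896 / 0.173370 = 2.145

2.145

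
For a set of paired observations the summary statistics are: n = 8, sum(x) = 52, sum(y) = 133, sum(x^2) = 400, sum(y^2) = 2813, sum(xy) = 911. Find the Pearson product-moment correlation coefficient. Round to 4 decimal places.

0.2407

S_xy = nΣxy − ΣxΣy = 8·911 − 52·133 = 7288 − 6916 = 372
S_xx = nΣx² − (Σx)² = 8·400 − 52² = 3200 − 2704 = 496
S_yy = nΣy² − (Σy)² = 8·2813 − 133² = 22504 − 17689 = 4815
r = S_xy / √(S_xx·S_yy) = 372 / √(496·4815) = 372 / √2388240 = 372 / 1545.3932 = 0.2407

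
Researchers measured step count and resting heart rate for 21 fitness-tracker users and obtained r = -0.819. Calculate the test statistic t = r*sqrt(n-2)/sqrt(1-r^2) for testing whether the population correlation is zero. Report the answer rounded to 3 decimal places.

1 − r² = 1 − 0.670761 = 0.329239;  √(1−r²) = 0.573794
√(n−2) = √19 = 4.358899
t = r·√(n−2)/√(1−r²) = -0.819 · 4.358899 / 0.573794 = -6.222

-6.222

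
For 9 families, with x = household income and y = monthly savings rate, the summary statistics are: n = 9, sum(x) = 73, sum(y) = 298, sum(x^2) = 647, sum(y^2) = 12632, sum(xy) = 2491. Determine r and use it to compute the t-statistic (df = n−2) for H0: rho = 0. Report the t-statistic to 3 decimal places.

Numerator: nΣxy − (Σx)(Σy) = 9·2491 − (73)(298) = 665
Denominator: √[(nΣx²−(Σx)²)(nΣy²−(Σy)²)]
  nΣx²−(Σx)² = 9·647 − 5329 = 494;  nΣy²−(Σy)² = 9·12632 − 88804 = 24884
  √(494·24884) = √12292696 = 3506.0941
r = 665 / 3506.0941 = 0.1897
t = r·√(n−2)/√(1−r²) = 0.1897·√7 / √(1−0.035986) = 0.501899 / 0.981842 = 0.511

0.511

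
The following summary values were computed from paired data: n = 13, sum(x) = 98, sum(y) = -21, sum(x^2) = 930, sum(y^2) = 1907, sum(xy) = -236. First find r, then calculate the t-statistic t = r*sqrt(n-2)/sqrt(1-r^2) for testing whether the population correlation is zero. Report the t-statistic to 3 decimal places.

-0.434

S_xy = nΣxy − ΣxΣy = 13·(-236) − 98·(-21) = -3068 − (-2058) = -1010
S_xx = nΣx² − (Σx)² = 13·930 − 98² = 12090 − 9604 = 2486
S_yy = nΣy² − (Σy)² = 13·1907 − (-21)² = 24791 − 441 = 24350
r = S_xy / √(S_xx·S_yy) = -1010 / √(2486·24350) = -1010 / √60534100 = -1010 / 7780.3663 = -0.1298
t = r·√(n−2)/√(1−r²) = -0.1298·√11 / √(1−0.016848) = -0.430498 / 0.991540 = -0.434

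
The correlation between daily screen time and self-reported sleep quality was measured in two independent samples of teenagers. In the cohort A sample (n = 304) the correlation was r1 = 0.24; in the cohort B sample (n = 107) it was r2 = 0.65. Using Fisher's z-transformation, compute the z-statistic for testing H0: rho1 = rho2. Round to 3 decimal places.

-4.664

Fisher z-transforms: z1 = atanh(0.24) = 0.244774, z2 = atanh(0.65) = 0.775299; difference d = -0.530525
Var(d) = 1/301 + 1/104 = 0.0033223 + 0.0096154 = 0.0129377
z = d/√Var(d) = -0.530525 / √0.0129377 = -0.530525 / 0.113744 = -4.664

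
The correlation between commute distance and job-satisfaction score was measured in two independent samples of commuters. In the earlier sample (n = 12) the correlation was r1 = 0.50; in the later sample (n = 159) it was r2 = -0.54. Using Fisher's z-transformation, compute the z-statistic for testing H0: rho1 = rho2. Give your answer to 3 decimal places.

Fisher z-transforms: z1 = atanh(0.50) = 0.549306, z2 = atanh(-0.54) = -0.604156; difference d = 1.153462
Var(d) = 1/9 + 1/156 = 0.1111111 + 0.0064103 = 0.1175214
z = d/√Var(d) = 1.153462 / √0.1175214 = 1.153462 / 0.342814 = 3.365

3.365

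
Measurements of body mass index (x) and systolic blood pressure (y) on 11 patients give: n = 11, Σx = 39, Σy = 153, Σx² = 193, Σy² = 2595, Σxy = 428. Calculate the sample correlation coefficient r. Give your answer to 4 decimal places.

Numerator: nΣxy − (Σx)(Σy) = 11·428 − (39)(153) = -1259
Denominator: √[(nΣx²−(Σx)²)(nΣy²−(Σy)²)]
  nΣx²−(Σx)² = 11·193 − 1521 = 602;  nΣy²−(Σy)² = 11·2595 − 23409 = 5136
  √(602·5136) = √3091872 = 1758.3720
r = -1259 / 1758.3720 = -0.7160

-0.7160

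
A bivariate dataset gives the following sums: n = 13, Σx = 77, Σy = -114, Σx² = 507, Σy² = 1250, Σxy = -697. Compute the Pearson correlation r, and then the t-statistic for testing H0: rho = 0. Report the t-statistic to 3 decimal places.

-0.652

S_xy = nΣxy − ΣxΣy = 13·(-697) − 77·(-114) = -9061 − (-8778) = -283
S_xx = nΣx² − (Σx)² = 13·507 − 77² = 6591 − 5929 = 662
S_yy = nΣy² − (Σy)² = 13·1250 − (-114)² = 16250 − 12996 = 3254
r = S_xy / √(S_xx·S_yy) = -283 / √(662·3254) = -283 / √2154148 = -283 / 1467.7016 = -0.1928
t = r·√(n−2)/√(1−r²) = -0.1928·√11 / √(1−0.037172) = -0.639445 / 0.981238 = -0.652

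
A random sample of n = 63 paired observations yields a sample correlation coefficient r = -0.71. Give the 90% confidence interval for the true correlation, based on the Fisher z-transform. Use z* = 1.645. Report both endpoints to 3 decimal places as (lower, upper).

z_r = atanh(-0.71) = -0.887184;  SE = 1/√(n−3) = 1/√60 = 0.129099
z-limits: -0.887184 ± 1.645·0.129099 = -0.887184 ± 0.212368 = [-1.099552, -0.674816]
ρ-limits: (tanh -1.099552, tanh -0.674816) = (-0.800, -0.588)

(-0.800, -0.588)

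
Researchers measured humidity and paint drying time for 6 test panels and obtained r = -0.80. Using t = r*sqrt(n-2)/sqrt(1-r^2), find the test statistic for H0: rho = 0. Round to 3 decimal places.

t = r·√(n−2) / √(1−r²) with r = -0.80, n = 6
  = -0.80·√4 / √(1 − 0.6400)
  = -0.80·2.000000 / 0.600000
  = -1.600000 / 0.600000 = -2.667

-2.667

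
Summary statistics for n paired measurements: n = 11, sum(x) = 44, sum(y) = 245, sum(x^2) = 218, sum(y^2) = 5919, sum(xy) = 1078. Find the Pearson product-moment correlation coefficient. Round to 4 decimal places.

S_xy = nΣxy − ΣxΣy = 11·1078 − 44·245 = 11858 − 10780 = 1078
S_xx = nΣx² − (Σx)² = 11·218 − 44² = 2398 − 1936 = 462
S_yy = nΣy² − (Σy)² = 11·5919 − 245² = 65109 − 60025 = 5084
r = S_xy / √(S_xx·S_yy) = 1078 / √(462·5084) = 1078 / √2348808 = 1078 / 1532.5821 = 0.7034

0.7034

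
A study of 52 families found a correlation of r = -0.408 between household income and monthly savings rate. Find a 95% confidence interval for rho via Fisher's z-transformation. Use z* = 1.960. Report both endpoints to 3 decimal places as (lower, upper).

(-0.613, -0.152)

z_r = atanh(-0.408) = -0.433209;  SE = 1/√(n−3) = 1/√49 = 0.142857
z-limits: -0.433209 ± 1.960·0.142857 = -0.433209 ± 0.280000 = [-0.713209, -0.153209]
ρ-limits: (tanh -0.713209, tanh -0.153209) = (-0.613, -0.152)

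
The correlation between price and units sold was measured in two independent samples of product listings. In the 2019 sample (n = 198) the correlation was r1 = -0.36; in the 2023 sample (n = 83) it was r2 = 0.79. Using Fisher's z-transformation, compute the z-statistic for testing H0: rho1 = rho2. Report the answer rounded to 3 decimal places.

-10.908

Fisher z-transforms: z1 = atanh(-0.36) = -0.376886, z2 = atanh(0.79) = 1.071432; difference d = -1.448318
Var(d) = 1/195 + 1/80 = 0.0051282 + 0.0125000 = 0.0176282
z = d/√Var(d) = -1.448318 / √0.0176282 = -1.448318 / 0.132771 = -10.908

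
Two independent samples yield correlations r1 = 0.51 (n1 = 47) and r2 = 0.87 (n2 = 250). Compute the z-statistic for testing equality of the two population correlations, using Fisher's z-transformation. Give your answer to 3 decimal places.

-4.708

z1 = atanh(0.51) = 0.562730,  z2 = atanh(0.87) = 1.333080
SE = √(1/(n1−3) + 1/(n2−3)) = √(1/44 + 1/247) = √(0.0227273 + 0.0040486) = √0.0267759 = 0.163633
z = (z1 − z2)/SE = (0.562730 − 1.333080) / 0.163633 = -0.770350 / 0.163633 = -4.708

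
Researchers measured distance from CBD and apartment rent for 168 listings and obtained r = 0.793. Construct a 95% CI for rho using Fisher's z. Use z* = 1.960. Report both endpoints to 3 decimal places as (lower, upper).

z_r = atanh(0.793) = 1.079463;  SE = 1/√(n−3) = 1/√165 = 0.077850
z-limits: 1.079463 ± 1.960·0.077850 = 1.079463 ± 0.152586 = [0.926877, 1.232049]
ρ-limits: (tanh 0.926877, tanh 1.232049) = (0.729, 0.843)

(0.729, 0.843)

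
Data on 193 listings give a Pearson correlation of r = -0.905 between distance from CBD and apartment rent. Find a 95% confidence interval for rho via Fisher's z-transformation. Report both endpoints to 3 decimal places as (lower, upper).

(-0.928, -0.876)

z_r = atanh(-0.905) = -1.499180;  SE = 1/√(n−3) = 1/√190 = 0.072548
z-limits: -1.499180 ± 1.960·0.072548 = -1.499180 ± 0.142194 = [-1.641374, -1.356986]
ρ-limits: (tanh -1.641374, tanh -1.356986) = (-0.928, -0.876)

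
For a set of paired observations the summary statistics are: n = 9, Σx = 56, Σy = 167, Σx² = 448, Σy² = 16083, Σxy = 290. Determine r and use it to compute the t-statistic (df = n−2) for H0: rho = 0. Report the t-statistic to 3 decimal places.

Numerator: nΣxy − (Σx)(Σy) = 9·290 − (56)(167) = -6742
Denominator: √[(nΣx²−(Σx)²)(nΣy²−(Σy)²)]
  nΣx²−(Σx)² = 9·448 − 3136 = 896;  nΣy²−(Σy)² = 9·16083 − 27889 = 116858
  √(896·116858) = √104704768 = 10232.5348
r = -6742 / 10232.5348 = -0.6589
t = r·√(n−2)/√(1−r²) = -0.6589·√7 / √(1−0.434149) = -1.743286 / 0.752231 = -2.317

-2.317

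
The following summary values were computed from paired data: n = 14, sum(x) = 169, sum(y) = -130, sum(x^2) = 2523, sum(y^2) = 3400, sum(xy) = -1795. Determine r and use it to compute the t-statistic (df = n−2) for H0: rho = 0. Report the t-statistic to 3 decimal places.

-0.779

S_xy = nΣxy − ΣxΣy = 14·(-1795) − 169·(-130) = -25130 − (-21970) = -3160
S_xx = nΣx² − (Σx)² = 14·2523 − 169² = 35322 − 28561 = 6761
S_yy = nΣy² − (Σy)² = 14·3400 − (-130)² = 47600 − 16900 = 30700
r = S_xy / √(S_xx·S_yy) = -3160 / √(6761·30700) = -3160 / √207562700 = -3160 / 14407.0365 = -0.2193
t = r·√(n−2)/√(1−r²) = -0.2193·√12 / √(1−0.048092) = -0.759677 / 0.975658 = -0.779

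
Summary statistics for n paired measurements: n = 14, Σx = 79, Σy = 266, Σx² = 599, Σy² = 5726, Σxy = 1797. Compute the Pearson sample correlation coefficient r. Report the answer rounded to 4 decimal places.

0.9225

S_xy = nΣxy − ΣxΣy = 14·1797 − 79·266 = 25158 − 21014 = 4144
S_xx = nΣx² − (Σx)² = 14·599 − 79² = 8386 − 6241 = 2145
S_yy = nΣy² − (Σy)² = 14·5726 − 266² = 80164 − 70756 = 9408
r = S_xy / √(S_xx·S_yy) = 4144 / √(2145·9408) = 4144 / √20180160 = 4144 / 4492.2333 = 0.9225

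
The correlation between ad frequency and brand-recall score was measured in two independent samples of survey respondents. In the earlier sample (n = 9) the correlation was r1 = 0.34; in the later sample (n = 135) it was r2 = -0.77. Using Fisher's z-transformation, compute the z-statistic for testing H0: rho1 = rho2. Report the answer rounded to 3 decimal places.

3.293

Fisher z-transforms: z1 = atanh(0.34) = 0.354093, z2 = atanh(-0.77) = -1.020328; difference d = 1.374421
Var(d) = 1/6 + 1/132 = 0.1666667 + 0.0075758 = 0.1742425
z = d/√Var(d) = 1.374421 / √0.1742425 = 1.374421 / 0.417424 = 3.293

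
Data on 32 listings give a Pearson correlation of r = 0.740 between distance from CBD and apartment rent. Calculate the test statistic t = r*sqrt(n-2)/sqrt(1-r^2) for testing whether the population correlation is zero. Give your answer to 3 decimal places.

6.026

t = r·√(n−2) / √(1−r²) with r = 0.740, n = 32
  = 0.740·√30 / √(1 − 0.547600)
  = 0.740·5.477226 / 0.672607
  = 4.053147 / 0.672607 = 6.026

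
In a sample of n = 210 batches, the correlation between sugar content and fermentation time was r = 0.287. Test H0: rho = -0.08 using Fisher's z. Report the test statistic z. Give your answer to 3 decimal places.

5.402

Fisher z: atanh(0.287) = 0.295294, atanh(-0.08) = -0.080171
z = (z_r − z_0)·√(n−3) = (0.295294 − (-0.080171))·√207 = 0.375465 · 14.387495 = 5.402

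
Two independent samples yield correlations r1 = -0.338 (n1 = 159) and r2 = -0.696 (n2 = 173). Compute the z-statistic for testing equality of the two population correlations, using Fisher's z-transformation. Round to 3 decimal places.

4.579

Fisher z-transforms: z1 = atanh(-0.338) = -0.351833, z2 = atanh(-0.696) = -0.859500; difference d = 0.507667
Var(d) = 1/156 + 1/170 = 0.0064103 + 0.0058824 = 0.0122927
z = d/√Var(d) = 0.507667 / √0.0122927 = 0.507667 / 0.110872 = 4.579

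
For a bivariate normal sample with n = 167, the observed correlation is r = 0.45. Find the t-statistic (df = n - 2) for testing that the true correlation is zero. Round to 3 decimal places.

1 − r² = 1 − 0.2025 = 0.7975;  √(1−r²) = 0.893029
√(n−2) = √165 = 12.845233
t = r·√(n−2)/√(1−r²) = 0.45 · 12.845233 / 0.893029 = 6.473

6.473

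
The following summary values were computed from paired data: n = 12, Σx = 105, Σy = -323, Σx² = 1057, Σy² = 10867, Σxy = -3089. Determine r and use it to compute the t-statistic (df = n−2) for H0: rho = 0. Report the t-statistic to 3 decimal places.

-1.727

S_xy = nΣxy − ΣxΣy = 12·(-3089) − 105·(-323) = -37068 − (-33915) = -3153
S_xx = nΣx² − (Σx)² = 12·1057 − 105² = 12684 − 11025 = 1659
S_yy = nΣy² − (Σy)² = 12·10867 − (-323)² = 130404 − 104329 = 26075
r = S_xy / √(S_xx·S_yy) = -3153 / √(1659·26075) = -3153 / √43258425 = -3153 / 6577.1137 = -0.4794
t = r·√(n−2)/√(1−r²) = -0.4794·√10 / √(1−0.229824) = -1.515996 / 0.877597 = -1.727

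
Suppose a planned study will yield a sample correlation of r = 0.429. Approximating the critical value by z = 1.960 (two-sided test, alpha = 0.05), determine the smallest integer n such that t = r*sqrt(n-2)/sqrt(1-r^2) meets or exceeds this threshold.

Need r·√(n−2)/√(1−r²) ≥ 1.960
√(n−2) ≥ 1.960·√(1−0.184041) / 0.429 = 1.960·0.903304 / 0.429 = 4.1270
n−2 ≥ 17.0321  ⇒  n ≥ 19.0321
Smallest integer n = 20

20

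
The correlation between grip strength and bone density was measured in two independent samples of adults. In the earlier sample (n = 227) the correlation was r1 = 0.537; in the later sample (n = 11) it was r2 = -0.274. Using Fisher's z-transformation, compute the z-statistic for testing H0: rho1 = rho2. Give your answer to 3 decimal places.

Fisher z-transforms: z1 = atanh(0.537) = 0.599930, z2 = atanh(-0.274) = -0.281183; difference d = 0.881113
Var(d) = 1/224 + 1/8 = 0.0044643 + 0.1250000 = 0.1294643
z = d/√Var(d) = 0.881113 / √0.1294643 = 0.881113 / 0.359811 = 2.449

2.449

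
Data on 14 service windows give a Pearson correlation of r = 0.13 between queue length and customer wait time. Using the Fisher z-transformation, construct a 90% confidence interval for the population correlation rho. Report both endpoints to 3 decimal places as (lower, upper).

z_r = atanh(0.13) = 0.130740;  SE = 1/√(n−3) = 1/√11 = 0.301511
z-limits: 0.130740 ± 1.645·0.301511 = 0.130740 ± 0.495986 = [-0.365246, 0.626726]
ρ-limits: (tanh -0.365246, tanh 0.626726) = (-0.350, 0.556)

(-0.350, 0.556)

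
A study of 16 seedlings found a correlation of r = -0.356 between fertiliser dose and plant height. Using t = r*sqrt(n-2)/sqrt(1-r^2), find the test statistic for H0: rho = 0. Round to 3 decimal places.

t = r·√(n−2) / √(1−r²) with r = -0.356, n = 16
  = -0.356·√14 / √(1 − 0.126736)
  = -0.356·3.741657 / 0.934486
  = -1.332030 / 0.934486 = -1.425

-1.425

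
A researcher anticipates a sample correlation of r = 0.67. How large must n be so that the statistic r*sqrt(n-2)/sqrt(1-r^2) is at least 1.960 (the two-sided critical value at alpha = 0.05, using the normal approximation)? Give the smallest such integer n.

r√(n−2)/√(1−r²) ≥ 1.960  ⇔  n−2 ≥ (1.960)²·(1−r²)/r²
(1−r²)/r² = (1−0.4489)/0.4489 = 1.2277
n ≥ 2 + 3.8416·1.2277 = 2 + 4.7163 = 6.7163
⌈6.7163⌉ = 7

7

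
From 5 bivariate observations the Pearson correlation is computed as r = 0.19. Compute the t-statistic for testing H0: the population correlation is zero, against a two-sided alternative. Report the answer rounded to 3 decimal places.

0.335

1 − r² = 1 − 0.0361 = 0.9639;  √(1−r²) = 0.981784
√(n−2) = √3 = 1.732051
t = r·√(n−2)/√(1−r²) = 0.19 · 1.732051 / 0.981784 = 0.335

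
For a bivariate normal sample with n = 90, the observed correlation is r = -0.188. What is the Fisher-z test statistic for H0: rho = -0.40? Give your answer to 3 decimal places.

z_r = atanh(-0.188) = -0.190263,  z_0 = atanh(-0.40) = -0.423649
SE = 1/√(n−3) = 1/√87 = 0.107211
z = (z_r − z_0)/SE = (-0.190263 − (-0.423649)) / 0.107211 = 0.233386 / 0.107211 = 2.177

2.177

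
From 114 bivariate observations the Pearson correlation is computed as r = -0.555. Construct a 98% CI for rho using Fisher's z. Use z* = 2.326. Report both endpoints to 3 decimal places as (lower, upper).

Fisher z: z_r = atanh(r) = ½·ln((1+(-0.555))/(1−(-0.555))) = -0.625578
SE(z) = 1/√(n−3) = 1/√111 = 0.094916
98% ⇒ z* = 2.326; margin = 2.326·0.094916 = 0.220775
CI on z-scale: (-0.846353, -0.404803)
Back-transform: tanh(-0.846353) = -0.689159, tanh(-0.404803) = -0.384051

(-0.689, -0.384)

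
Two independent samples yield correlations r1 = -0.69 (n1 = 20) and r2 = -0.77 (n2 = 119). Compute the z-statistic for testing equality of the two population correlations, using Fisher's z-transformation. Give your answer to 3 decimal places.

0.664

Fisher z-transforms: z1 = atanh(-0.69) = -0.847956, z2 = atanh(-0.77) = -1.020328; difference d = 0.172372
Var(d) = 1/17 + 1/116 = 0.0588235 + 0.0086207 = 0.0674442
z = d/√Var(d) = 0.172372 / √0.0674442 = 0.172372 / 0.259700 = 0.664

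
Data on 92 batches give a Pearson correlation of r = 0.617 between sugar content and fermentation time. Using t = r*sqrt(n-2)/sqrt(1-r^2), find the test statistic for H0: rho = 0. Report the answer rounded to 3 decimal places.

1 − r² = 1 − 0.380689 = 0.619311;  √(1−r²) = 0.786963
√(n−2) = √90 = 9.486833
t = r·√(n−2)/√(1−r²) = 0.617 · 9.486833 / 0.786963 = 7.438

7.438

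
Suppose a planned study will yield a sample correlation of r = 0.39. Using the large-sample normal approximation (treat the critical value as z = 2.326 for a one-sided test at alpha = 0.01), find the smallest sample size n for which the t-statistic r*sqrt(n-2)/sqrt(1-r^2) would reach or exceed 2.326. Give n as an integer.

33

r√(n−2)/√(1−r²) ≥ 2.326  ⇔  n−2 ≥ (2.326)²·(1−r²)/r²
(1−r²)/r² = (1−0.1521)/0.1521 = 5.5746
n ≥ 2 + 5.410276·5.5746 = 2 + 30.1601 = 32.1601
⌈32.1601⌉ = 33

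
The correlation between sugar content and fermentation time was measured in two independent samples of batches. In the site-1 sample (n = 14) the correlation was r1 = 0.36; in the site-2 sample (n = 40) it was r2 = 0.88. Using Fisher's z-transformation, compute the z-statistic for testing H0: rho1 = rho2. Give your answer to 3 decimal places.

z1 = atanh(0.36) = 0.376886,  z2 = atanh(0.88) = 1.375768
SE = √(1/(n1−3) + 1/(n2−3)) = √(1/11 + 1/37) = √(0.0909091 + 0.0270270) = √0.1179361 = 0.343418
z = (z1 − z2)/SE = (0.376886 − 1.375768) / 0.343418 = -0.998882 / 0.343418 = -2.909

-2.909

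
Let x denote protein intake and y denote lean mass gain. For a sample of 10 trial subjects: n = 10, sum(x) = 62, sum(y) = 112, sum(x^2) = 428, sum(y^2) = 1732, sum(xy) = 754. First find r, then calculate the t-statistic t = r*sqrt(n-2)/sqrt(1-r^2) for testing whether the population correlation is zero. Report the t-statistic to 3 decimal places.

S_xy = nΣxy − ΣxΣy = 10·754 − 62·112 = 7540 − 6944 = 596
S_xx = nΣx² − (Σx)² = 10·428 − 62² = 4280 − 3844 = 436
S_yy = nΣy² − (Σy)² = 10·1732 − 112² = 17320 − 12544 = 4776
r = S_xy / √(S_xx·S_yy) = 596 / √(436·4776) = 596 / √2082336 = 596 / 1443.0301 = 0.4130
t = r·√(n−2)/√(1−r²) = 0.4130·√8 / √(1−0.170569) = 1.168140 / 0.910731 = 1.283

1.283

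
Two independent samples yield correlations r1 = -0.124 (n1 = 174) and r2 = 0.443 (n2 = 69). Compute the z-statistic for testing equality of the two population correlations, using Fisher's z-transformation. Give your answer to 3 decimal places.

Fisher z-transforms: z1 = atanh(-0.124) = -0.124641, z2 = atanh(0.443) = 0.475957; difference d = -0.600598
Var(d) = 1/171 + 1/66 = 0.0058480 + 0.0151515 = 0.0209995
z = d/√Var(d) = -0.600598 / √0.0209995 = -0.600598 / 0.144912 = -4.145

-4.145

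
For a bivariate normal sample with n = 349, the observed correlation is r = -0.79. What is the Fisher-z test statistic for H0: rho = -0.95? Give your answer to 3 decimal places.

Fisher z: atanh(-0.79) = -1.071432, atanh(-0.95) = -1.831781
z = (z_r − z_0)·√(n−3) = (-1.071432 − (-1.831781))·√346 = 0.760349 · 18.601075 = 14.143

14.143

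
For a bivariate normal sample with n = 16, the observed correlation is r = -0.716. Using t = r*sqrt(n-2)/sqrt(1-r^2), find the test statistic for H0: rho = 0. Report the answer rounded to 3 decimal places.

-3.838

1 − r² = 1 − 0.512656 = 0.487344;  √(1−r²) = 0.698100
√(n−2) = √14 = 3.741657
t = r·√(n−2)/√(1−r²) = -0.716 · 3.741657 / 0.698100 = -3.838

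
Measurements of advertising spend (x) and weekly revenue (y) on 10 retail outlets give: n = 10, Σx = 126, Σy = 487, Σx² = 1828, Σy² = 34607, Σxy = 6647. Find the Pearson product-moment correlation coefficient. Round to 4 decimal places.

Numerator: nΣxy − (Σx)(Σy) = 10·6647 − (126)(487) = 5108
Denominator: √[(nΣx²−(Σx)²)(nΣy²−(Σy)²)]
  nΣx²−(Σx)² = 10·1828 − 15876 = 2404;  nΣy²−(Σy)² = 10·34607 − 237169 = 108901
  √(2404·108901) = √261798004 = 16180.1732
r = 5108 / 16180.1732 = 0.3157

0.3157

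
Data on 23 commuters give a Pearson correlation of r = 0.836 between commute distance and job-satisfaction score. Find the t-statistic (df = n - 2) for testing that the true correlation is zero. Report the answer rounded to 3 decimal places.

1 − r² = 1 − 0.698896 = 0.301104;  √(1−r²) = 0.548729
√(n−2) = √21 = 4.582576
t = r·√(n−2)/√(1−r²) = 0.836 · 4.582576 / 0.548729 = 6.982

6.982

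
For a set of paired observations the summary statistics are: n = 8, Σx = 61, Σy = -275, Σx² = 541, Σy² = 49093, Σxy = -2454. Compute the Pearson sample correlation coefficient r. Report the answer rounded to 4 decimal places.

-0.2059

S_xy = nΣxy − ΣxΣy = 8·(-2454) − 61·(-275) = -19632 − (-16775) = -2857
S_xx = nΣx² − (Σx)² = 8·541 − 61² = 4328 − 3721 = 607
S_yy = nΣy² − (Σy)² = 8·49093 − (-275)² = 392744 − 75625 = 317119
r = S_xy / √(S_xx·S_yy) = -2857 / √(607·317119) = -2857 / √192491233 = -2857 / 13874.1210 = -0.2059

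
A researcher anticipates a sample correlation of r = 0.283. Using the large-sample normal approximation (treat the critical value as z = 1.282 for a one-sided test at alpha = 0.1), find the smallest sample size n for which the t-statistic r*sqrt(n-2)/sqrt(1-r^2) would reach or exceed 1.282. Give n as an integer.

21

r√(n−2)/√(1−r²) ≥ 1.282  ⇔  n−2 ≥ (1.282)²·(1−r²)/r²
(1−r²)/r² = (1−0.080089)/0.080089 = 11.4861
n ≥ 2 + 1.643524·11.4861 = 2 + 18.8777 = 20.8777
⌈20.8777⌉ = 21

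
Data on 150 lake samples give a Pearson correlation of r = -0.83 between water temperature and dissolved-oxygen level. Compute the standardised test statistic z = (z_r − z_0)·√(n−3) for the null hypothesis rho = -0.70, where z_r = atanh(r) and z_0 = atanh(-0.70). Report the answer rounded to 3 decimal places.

-3.890

Fisher z: atanh(-0.83) = -1.188136, atanh(-0.70) = -0.867301
z = (z_r − z_0)·√(n−3) = (-1.188136 − (-0.867301))·√147 = -0.320835 · 12.124356 = -3.890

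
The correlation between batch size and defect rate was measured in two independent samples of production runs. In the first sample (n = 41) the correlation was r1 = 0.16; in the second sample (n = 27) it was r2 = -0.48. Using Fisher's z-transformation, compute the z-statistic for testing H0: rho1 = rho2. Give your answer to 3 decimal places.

Fisher z-transforms: z1 = atanh(0.16) = 0.161387, z2 = atanh(-0.48) = -0.522984; difference d = 0.684371
Var(d) = 1/38 + 1/24 = 0.0263158 + 0.0416667 = 0.0679825
z = d/√Var(d) = 0.684371 / √0.0679825 = 0.684371 / 0.260735 = 2.625

2.625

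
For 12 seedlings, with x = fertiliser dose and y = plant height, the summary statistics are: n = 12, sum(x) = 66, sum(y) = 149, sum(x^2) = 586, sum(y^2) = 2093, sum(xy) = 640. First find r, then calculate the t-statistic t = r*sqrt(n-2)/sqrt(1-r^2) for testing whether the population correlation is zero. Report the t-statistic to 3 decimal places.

S_xy = nΣxy − ΣxΣy = 12·640 − 66·149 = 7680 − 9834 = -2154
S_xx = nΣx² − (Σx)² = 12·586 − 66² = 7032 − 4356 = 2676
S_yy = nΣy² − (Σy)² = 12·2093 − 149² = 25116 − 22201 = 2915
r = S_xy / √(S_xx·S_yy) = -2154 / √(2676·2915) = -2154 / √7800540 = -2154 / 2792.9447 = -0.7712
t = r·√(n−2)/√(1−r²) = -0.7712·√10 / √(1−0.594749) = -2.438749 / 0.636593 = -3.831

-3.831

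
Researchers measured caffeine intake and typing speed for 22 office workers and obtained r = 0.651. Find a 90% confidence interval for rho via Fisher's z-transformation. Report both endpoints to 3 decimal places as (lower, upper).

(0.380, 0.819)

Fisher z: z_r = atanh(r) = ½·ln((1+0.651)/(1−0.651)) = 0.777032
SE(z) = 1/√(n−3) = 1/√19 = 0.229416
90% ⇒ z* = 1.645; margin = 1.645·0.229416 = 0.377389
CI on z-scale: (0.399643, 1.154421)
Back-transform: tanh(0.399643) = 0.379643, tanh(1.154421) = 0.819213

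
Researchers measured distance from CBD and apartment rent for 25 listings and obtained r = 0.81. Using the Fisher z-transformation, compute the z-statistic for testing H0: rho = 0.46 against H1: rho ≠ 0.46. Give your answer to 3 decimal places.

z_r = atanh(0.81) = 1.127029,  z_0 = atanh(0.46) = 0.497311
SE = 1/√(n−3) = 1/√22 = 0.213201
z = (z_r − z_0)/SE = (1.127029 − 0.497311) / 0.213201 = 0.629718 / 0.213201 = 2.954

2.954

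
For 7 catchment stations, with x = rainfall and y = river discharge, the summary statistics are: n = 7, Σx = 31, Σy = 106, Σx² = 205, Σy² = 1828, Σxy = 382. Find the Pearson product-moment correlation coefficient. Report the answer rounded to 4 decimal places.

-0.7117

S_xy = nΣxy − ΣxΣy = 7·382 − 31·106 = 2674 − 3286 = -612
S_xx = nΣx² − (Σx)² = 7·205 − 31² = 1435 − 961 = 474
S_yy = nΣy² − (Σy)² = 7·1828 − 106² = 12796 − 11236 = 1560
r = S_xy / √(S_xx·S_yy) = -612 / √(474·1560) = -612 / √739440 = -612 / 859.9070 = -0.7117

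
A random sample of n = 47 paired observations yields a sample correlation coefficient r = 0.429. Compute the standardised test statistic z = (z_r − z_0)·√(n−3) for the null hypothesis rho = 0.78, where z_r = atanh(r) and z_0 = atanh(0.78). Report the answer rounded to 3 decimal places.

-3.892

Fisher z: atanh(0.429) = 0.458670, atanh(0.78) = 1.045371
z = (z_r − z_0)·√(n−3) = (0.458670 − 1.045371)·√44 = -0.586701 · 6.633250 = -3.892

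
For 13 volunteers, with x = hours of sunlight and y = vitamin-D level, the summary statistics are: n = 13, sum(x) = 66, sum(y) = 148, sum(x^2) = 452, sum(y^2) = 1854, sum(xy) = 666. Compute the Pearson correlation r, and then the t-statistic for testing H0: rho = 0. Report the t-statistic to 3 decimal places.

Numerator: nΣxy − (Σx)(Σy) = 13·666 − (66)(148) = -1110
Denominator: √[(nΣx²−(Σx)²)(nΣy²−(Σy)²)]
  nΣx²−(Σx)² = 13·452 − 4356 = 1520;  nΣy²−(Σy)² = 13·1854 − 21904 = 2198
  √(1520·2198) = √3340960 = 1827.8293
r = -1110 / 1827.8293 = -0.6073
t = r·√(n−2)/√(1−r²) = -0.6073·√11 / √(1−0.368813) = -2.014186 / 0.794473 = -2.535

-2.535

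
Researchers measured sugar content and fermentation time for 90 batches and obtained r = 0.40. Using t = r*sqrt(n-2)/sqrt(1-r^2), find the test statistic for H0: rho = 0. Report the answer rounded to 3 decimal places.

4.094

t = r·√(n−2) / √(1−r²) with r = 0.40, n = 90
  = 0.40·√88 / √(1 − 0.1600)
  = 0.40·9.380832 / 0.916515
  = 3.752333 / 0.916515 = 4.094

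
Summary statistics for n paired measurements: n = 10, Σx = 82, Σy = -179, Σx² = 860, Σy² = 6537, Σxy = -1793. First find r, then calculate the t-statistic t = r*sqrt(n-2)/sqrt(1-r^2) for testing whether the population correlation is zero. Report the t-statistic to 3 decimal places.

-1.276

Numerator: nΣxy − (Σx)(Σy) = 10·(-1793) − (82)(-179) = -3252
Denominator: √[(nΣx²−(Σx)²)(nΣy²−(Σy)²)]
  nΣx²−(Σx)² = 10·860 − 6724 = 1876;  nΣy²−(Σy)² = 10·6537 − 32041 = 33329
  √(1876·33329) = √62525204 = 7907.2880
r = -3252 / 7907.2880 = -0.4113
t = r·√(n−2)/√(1−r²) = -0.4113·√8 / √(1−0.169168) = -1.163332 / 0.911500 = -1.276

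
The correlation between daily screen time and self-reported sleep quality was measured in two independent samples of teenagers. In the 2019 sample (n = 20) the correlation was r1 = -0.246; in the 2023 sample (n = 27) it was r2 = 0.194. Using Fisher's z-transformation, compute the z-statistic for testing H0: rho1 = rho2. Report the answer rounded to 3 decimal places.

z1 = atanh(-0.246) = -0.251151,  z2 = atanh(0.194) = 0.196490
SE = √(1/(n1−3) + 1/(n2−3)) = √(1/17 + 1/24) = √(0.0588235 + 0.0416667) = √0.1004902 = 0.317002
z = (z1 − z2)/SE = (-0.251151 − 0.196490) / 0.317002 = -0.447641 / 0.317002 = -1.412

-1.412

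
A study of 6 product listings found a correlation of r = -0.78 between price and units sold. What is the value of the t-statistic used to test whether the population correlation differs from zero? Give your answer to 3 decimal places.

-2.493

1 − r² = 1 − 0.6084 = 0.3916;  √(1−r²) = 0.625780
√(n−2) = √4 = 2.000000
t = r·√(n−2)/√(1−r²) = -0.78 · 2.000000 / 0.625780 = -2.493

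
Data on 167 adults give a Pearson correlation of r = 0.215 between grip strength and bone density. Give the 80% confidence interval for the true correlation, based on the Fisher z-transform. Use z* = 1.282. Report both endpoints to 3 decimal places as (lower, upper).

(0.118, 0.308)

z_r = atanh(0.215) = 0.218408;  SE = 1/√(n−3) = 1/√164 = 0.078087
z-limits: 0.218408 ± 1.282·0.078087 = 0.218408 ± 0.100108 = [0.118300, 0.318516]
ρ-limits: (tanh 0.118300, tanh 0.318516) = (0.118, 0.308)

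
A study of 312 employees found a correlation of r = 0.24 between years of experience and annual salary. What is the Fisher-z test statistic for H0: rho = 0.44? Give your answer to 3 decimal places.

Fisher z: atanh(0.24) = 0.244774, atanh(0.44) = 0.472231
z = (z_r − z_0)·√(n−3) = (0.244774 − 0.472231)·√309 = -0.227457 · 17.578396 = -3.998

-3.998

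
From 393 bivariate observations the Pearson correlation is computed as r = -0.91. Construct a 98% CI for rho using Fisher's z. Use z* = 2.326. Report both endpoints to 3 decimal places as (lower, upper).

Fisher z: z_r = atanh(r) = ½·ln((1+(-0.91))/(1−(-0.91))) = -1.527524
SE(z) = 1/√(n−3) = 1/√390 = 0.050637
98% ⇒ z* = 2.326; margin = 2.326·0.050637 = 0.117782
CI on z-scale: (-1.645306, -1.409742)
Back-transform: tanh(-1.645306) = -0.928211, tanh(-1.409742) = -0.887439

(-0.928, -0.887)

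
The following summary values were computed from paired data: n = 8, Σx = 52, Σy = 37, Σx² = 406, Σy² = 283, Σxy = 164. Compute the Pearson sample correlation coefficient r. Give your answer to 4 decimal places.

S_xy = nΣxy − ΣxΣy = 8·164 − 52·37 = 1312 − 1924 = -612
S_xx = nΣx² − (Σx)² = 8·406 − 52² = 3248 − 2704 = 544
S_yy = nΣy² − (Σy)² = 8·283 − 37² = 2264 − 1369 = 895
r = S_xy / √(S_xx·S_yy) = -612 / √(544·895) = -612 / √486880 = -612 / 697.7679 = -0.8771

-0.8771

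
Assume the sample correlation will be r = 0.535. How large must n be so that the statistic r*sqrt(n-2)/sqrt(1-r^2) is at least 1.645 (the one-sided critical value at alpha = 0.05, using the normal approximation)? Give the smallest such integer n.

9

r√(n−2)/√(1−r²) ≥ 1.645  ⇔  n−2 ≥ (1.645)²·(1−r²)/r²
(1−r²)/r² = (1−0.286225)/0.286225 = 2.4938
n ≥ 2 + 2.706025·2.4938 = 2 + 6.7483 = 8.7483
⌈8.7483⌉ = 9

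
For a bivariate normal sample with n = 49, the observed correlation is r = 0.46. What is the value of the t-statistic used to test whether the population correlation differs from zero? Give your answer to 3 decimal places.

t = r·√(n−2) / √(1−r²) with r = 0.46, n = 49
  = 0.46·√47 / √(1 − 0.2116)
  = 0.46·6.855655 / 0.887919
  = 3.153601 / 0.887919 = 3.552

3.552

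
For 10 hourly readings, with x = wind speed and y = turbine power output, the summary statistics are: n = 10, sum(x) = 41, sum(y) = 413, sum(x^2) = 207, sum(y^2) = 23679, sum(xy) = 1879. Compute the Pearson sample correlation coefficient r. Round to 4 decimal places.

S_xy = nΣxy − ΣxΣy = 10·1879 − 41·413 = 18790 − 16933 = 1857
S_xx = nΣx² − (Σx)² = 10·207 − 41² = 2070 − 1681 = 389
S_yy = nΣy² − (Σy)² = 10·23679 − 413² = 236790 − 170569 = 66221
r = S_xy / √(S_xx·S_yy) = 1857 / √(389·66221) = 1857 / √25759969 = 1857 / 5075.4280 = 0.3659

0.3659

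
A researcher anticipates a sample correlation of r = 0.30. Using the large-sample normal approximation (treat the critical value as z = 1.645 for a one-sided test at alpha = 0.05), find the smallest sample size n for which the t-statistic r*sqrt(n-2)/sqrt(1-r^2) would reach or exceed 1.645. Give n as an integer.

30

Need r·√(n−2)/√(1−r²) ≥ 1.645
√(n−2) ≥ 1.645·√(1−0.0900) / 0.30 = 1.645·0.953939 / 0.30 = 5.2308
n−2 ≥ 27.3613  ⇒  n ≥ 29.3613
Smallest integer n = 30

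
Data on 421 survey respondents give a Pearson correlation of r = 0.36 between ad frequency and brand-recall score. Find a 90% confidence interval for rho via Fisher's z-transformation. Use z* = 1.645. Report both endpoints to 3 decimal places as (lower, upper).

(0.288, 0.428)

Fisher z: z_r = atanh(r) = ½·ln((1+0.36)/(1−0.36)) = 0.376886
SE(z) = 1/√(n−3) = 1/√418 = 0.048912
90% ⇒ z* = 1.645; margin = 1.645·0.048912 = 0.080460
CI on z-scale: (0.296426, 0.457346)
Back-transform: tanh(0.296426) = 0.288039, tanh(0.457346) = 0.427919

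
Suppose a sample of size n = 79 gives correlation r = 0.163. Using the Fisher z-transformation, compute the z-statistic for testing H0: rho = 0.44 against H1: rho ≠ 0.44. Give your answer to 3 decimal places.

-2.683

Fisher z: atanh(0.163) = 0.164467, atanh(0.44) = 0.472231
z = (z_r − z_0)·√(n−3) = (0.164467 − 0.472231)·√76 = -0.307764 · 8.717798 = -2.683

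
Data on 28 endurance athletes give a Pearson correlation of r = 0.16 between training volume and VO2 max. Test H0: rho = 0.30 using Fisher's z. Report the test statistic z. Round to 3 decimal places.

z_r = atanh(0.16) = 0.161387,  z_0 = atanh(0.30) = 0.309520
SE = 1/√(n−3) = 1/√25 = 0.200000
z = (z_r − z_0)/SE = (0.161387 − 0.309520) / 0.200000 = -0.148133 / 0.200000 = -0.741

-0.741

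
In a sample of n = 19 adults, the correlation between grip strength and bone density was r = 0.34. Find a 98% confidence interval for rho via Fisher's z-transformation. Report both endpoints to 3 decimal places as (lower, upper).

z_r = atanh(0.34) = 0.354093;  SE = 1/√(n−3) = 1/√16 = 0.250000
z-limits: 0.354093 ± 2.326·0.250000 = 0.354093 ± 0.581500 = [-0.227407, 0.935593]
ρ-limits: (tanh -0.227407, tanh 0.935593) = (-0.224, 0.733)

(-0.224, 0.733)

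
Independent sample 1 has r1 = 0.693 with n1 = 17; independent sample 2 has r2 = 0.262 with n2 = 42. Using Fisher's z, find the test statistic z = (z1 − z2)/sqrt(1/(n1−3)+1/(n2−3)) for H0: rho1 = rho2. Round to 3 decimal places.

z1 = atanh(0.693) = 0.853705,  z2 = atanh(0.262) = 0.268255
SE = √(1/(n1−3) + 1/(n2−3)) = √(1/14 + 1/39) = √(0.0714286 + 0.0256410) = √0.0970696 = 0.311560
z = (z1 − z2)/SE = (0.853705 − 0.268255) / 0.311560 = 0.585450 / 0.311560 = 1.879

1.879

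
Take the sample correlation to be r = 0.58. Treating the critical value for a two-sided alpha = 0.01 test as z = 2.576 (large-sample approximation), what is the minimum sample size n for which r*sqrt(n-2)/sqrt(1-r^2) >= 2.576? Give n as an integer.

r√(n−2)/√(1−r²) ≥ 2.576  ⇔  n−2 ≥ (2.576)²·(1−r²)/r²
(1−r²)/r² = (1−0.3364)/0.3364 = 1.9727
n ≥ 2 + 6.635776·1.9727 = 2 + 13.0904 = 15.0904
⌈15.0904⌉ = 16

16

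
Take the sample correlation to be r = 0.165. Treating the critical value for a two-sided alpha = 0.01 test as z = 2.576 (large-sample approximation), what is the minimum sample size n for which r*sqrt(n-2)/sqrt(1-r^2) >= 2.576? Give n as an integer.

Need r·√(n−2)/√(1−r²) ≥ 2.576
√(n−2) ≥ 2.576·√(1−0.027225) / 0.165 = 2.576·0.986294 / 0.165 = 15.3981
n−2 ≥ 237.1015  ⇒  n ≥ 239.1015
Smallest integer n = 240

240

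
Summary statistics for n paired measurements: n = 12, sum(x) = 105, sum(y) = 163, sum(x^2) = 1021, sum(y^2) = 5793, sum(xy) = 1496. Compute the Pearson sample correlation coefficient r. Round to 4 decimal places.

S_xy = nΣxy − ΣxΣy = 12·1496 − 105·163 = 17952 − 17115 = 837
S_xx = nΣx² − (Σx)² = 12·1021 − 105² = 12252 − 11025 = 1227
S_yy = nΣy² − (Σy)² = 12·5793 − 163² = 69516 − 26569 = 42947
r = S_xy / √(S_xx·S_yy) = 837 / √(1227·42947) = 837 / √52695969 = 837 / 7259.1989 = 0.1153

0.1153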